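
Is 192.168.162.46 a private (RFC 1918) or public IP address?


RFC 1918 private ranges:
  10.0.0.0/8 (10.0.0.0 - 10.255.255.255)
  172.16.0.0/12 (172.16.0.0 - 172.31.255.255)
  192.168.0.0/16 (192.168.0.0 - 192.168.255.255)
Private (in 192.168.0.0/16)


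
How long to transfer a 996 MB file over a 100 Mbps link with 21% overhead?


Effective throughput = 100 * (1 - 21/100) = 79 Mbps
File size in Mb = 996 * 8 = 7968 Mb
Time = 7968 / 79
Time = 100.8608 seconds


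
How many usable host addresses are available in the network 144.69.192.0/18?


Host bits = 32 - 18 = 14
Total addresses = 2^14 = 16384
Usable = total - 2 (network and broadcast)
Usable hosts: 16382


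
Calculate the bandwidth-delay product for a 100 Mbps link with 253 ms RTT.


BDP = bandwidth * RTT
= 100 Mbps * 253 ms
= 100 * 1e6 * 253 / 1000 bits
= 25300000 bits
= 3162500 bytes
= 3088.3789 KB
BDP = 25300000 bits (3162500 bytes)


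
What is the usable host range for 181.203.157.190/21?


Network: 181.203.152.0
Broadcast: 181.203.159.255
First usable = network + 1
Last usable = broadcast - 1
Range: 181.203.152.1 to 181.203.159.254


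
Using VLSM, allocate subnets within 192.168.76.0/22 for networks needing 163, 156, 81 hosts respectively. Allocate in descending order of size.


163 hosts -> /24 (254 usable): 192.168.76.0/24
156 hosts -> /24 (254 usable): 192.168.77.0/24
81 hosts -> /25 (126 usable): 192.168.78.0/25
Allocation: 192.168.76.0/24 (163 hosts, 254 usable); 192.168.77.0/24 (156 hosts, 254 usable); 192.168.78.0/25 (81 hosts, 126 usable)


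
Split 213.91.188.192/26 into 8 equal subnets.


New prefix = 26 + 3 = 29
Each subnet has 8 addresses
  213.91.188.192/29
  213.91.188.200/29
  213.91.188.208/29
  213.91.188.216/29
  213.91.188.224/29
  213.91.188.232/29
  213.91.188.240/29
  213.91.188.248/29
Subnets: 213.91.188.192/29, 213.91.188.200/29, 213.91.188.208/29, 213.91.188.216/29, 213.91.188.224/29, 213.91.188.232/29, 213.91.188.240/29, 213.91.188.248/29


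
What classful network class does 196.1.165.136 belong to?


First octet: 196
Binary: 11000100
110xxxxx -> Class C (192-223)
Class C, default mask 255.255.255.0 (/24)


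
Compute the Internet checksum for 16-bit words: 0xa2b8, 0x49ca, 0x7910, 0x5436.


Sum all words (with carry folding):
+ 0xa2b8 = 0xa2b8
+ 0x49ca = 0xec82
+ 0x7910 = 0x6593
+ 0x5436 = 0xb9c9
One's complement: ~0xb9c9
Checksum = 0x4636


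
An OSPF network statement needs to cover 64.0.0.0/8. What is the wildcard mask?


Subnet mask: 255.0.0.0
Wildcard = 255.255.255.255 - subnet mask
255 - 255 = 0
255 - 0 = 255
255 - 0 = 255
255 - 0 = 255
Wildcard: 0.255.255.255


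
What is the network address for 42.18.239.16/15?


IP:   00101010.00010010.11101111.00010000
Mask: 11111111.11111110.00000000.00000000
AND operation:
Net:  00101010.00010010.00000000.00000000
Network: 42.18.0.0/15


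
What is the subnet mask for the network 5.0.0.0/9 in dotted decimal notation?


/9 means 9 network bits, 23 host bits
Binary: 11111111100000000000000000000000
Mask: 255.128.0.0


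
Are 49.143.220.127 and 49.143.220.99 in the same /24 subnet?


Mask: 255.255.255.0
49.143.220.127 AND mask = 49.143.220.0
49.143.220.99 AND mask = 49.143.220.0
Yes, same subnet (49.143.220.0)


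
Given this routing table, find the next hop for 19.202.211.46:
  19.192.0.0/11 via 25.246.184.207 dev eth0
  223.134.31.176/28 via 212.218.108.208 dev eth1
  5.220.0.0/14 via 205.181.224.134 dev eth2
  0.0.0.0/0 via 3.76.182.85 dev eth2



Longest prefix match for 19.202.211.46:
  /11 19.192.0.0: MATCH
  /28 223.134.31.176: no
  /14 5.220.0.0: no
  /0 0.0.0.0: MATCH
Selected: next-hop 25.246.184.207 via eth0 (matched /11)


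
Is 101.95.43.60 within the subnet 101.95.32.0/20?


Subnet network: 101.95.32.0
Test IP AND mask: 101.95.32.0
Yes, 101.95.43.60 is in 101.95.32.0/20


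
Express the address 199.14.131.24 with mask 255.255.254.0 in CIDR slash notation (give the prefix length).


Binary: 11111111.11111111.11111110.00000000
Count leading 1s
Prefix: /23


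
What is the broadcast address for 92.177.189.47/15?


Network: 92.176.0.0/15
Host bits = 17
Set all host bits to 1:
Broadcast: 92.177.255.255


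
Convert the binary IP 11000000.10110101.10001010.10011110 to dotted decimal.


11000000 = 192
10110101 = 181
10001010 = 138
10011110 = 158
IP: 192.181.138.158


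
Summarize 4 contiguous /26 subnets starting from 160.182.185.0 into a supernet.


Original prefix: /26
Number of subnets: 4 = 2^2
New prefix = 26 - 2 = 24
Supernet: 160.182.185.0/24


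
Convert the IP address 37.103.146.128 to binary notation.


37 = 00100101
103 = 01100111
146 = 10010010
128 = 10000000
Binary: 00100101.01100111.10010010.10000000


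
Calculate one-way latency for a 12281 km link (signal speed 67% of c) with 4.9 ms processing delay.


Speed = 0.67 * 3e5 km/s = 201000 km/s
Propagation delay = 12281 / 201000 = 0.0611 s = 61.0995 ms
Processing delay = 4.9 ms
Total one-way latency = 65.9995 ms


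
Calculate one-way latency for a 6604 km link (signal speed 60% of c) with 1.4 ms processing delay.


Speed = 0.6 * 3e5 km/s = 180000 km/s
Propagation delay = 6604 / 180000 = 0.0367 s = 36.6889 ms
Processing delay = 1.4 ms
Total one-way latency = 38.0889 ms


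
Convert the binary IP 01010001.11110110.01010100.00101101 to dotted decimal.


01010001 = 81
11110110 = 246
01010100 = 84
00101101 = 45
IP: 81.246.84.45


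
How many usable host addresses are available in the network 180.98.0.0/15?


Host bits = 32 - 15 = 17
Total addresses = 2^17 = 131072
Usable = total - 2 (network and broadcast)
Usable hosts: 131070


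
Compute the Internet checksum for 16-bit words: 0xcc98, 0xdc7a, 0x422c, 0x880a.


Sum all words (with carry folding):
+ 0xcc98 = 0xcc98
+ 0xdc7a = 0xa913
+ 0x422c = 0xeb3f
+ 0x880a = 0x734a
One's complement: ~0x734a
Checksum = 0x8cb5


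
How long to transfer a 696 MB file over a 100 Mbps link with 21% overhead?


Effective throughput = 100 * (1 - 21/100) = 79 Mbps
File size in Mb = 696 * 8 = 5568 Mb
Time = 5568 / 79
Time = 70.481 seconds


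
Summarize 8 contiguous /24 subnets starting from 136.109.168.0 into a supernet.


Original prefix: /24
Number of subnets: 8 = 2^3
New prefix = 24 - 3 = 21
Supernet: 136.109.168.0/21


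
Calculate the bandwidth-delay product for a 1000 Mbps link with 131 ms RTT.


BDP = bandwidth * RTT
= 1000 Mbps * 131 ms
= 1000 * 1e6 * 131 / 1000 bits
= 131000000 bits
= 16375000 bytes
= 15991.2109 KB
BDP = 131000000 bits (16375000 bytes)


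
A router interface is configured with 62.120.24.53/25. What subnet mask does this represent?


/25 means 25 network bits, 7 host bits
Binary: 11111111111111111111111110000000
Mask: 255.255.255.128


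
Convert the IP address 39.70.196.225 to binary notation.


39 = 00100111
70 = 01000110
196 = 11000100
225 = 11100001
Binary: 00100111.01000110.11000100.11100001


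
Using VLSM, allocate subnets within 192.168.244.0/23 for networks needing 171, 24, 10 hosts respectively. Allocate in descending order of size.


171 hosts -> /24 (254 usable): 192.168.244.0/24
24 hosts -> /27 (30 usable): 192.168.245.0/27
10 hosts -> /28 (14 usable): 192.168.245.32/28
Allocation: 192.168.244.0/24 (171 hosts, 254 usable); 192.168.245.0/27 (24 hosts, 30 usable); 192.168.245.32/28 (10 hosts, 14 usable)


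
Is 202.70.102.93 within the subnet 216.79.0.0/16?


Subnet network: 216.79.0.0
Test IP AND mask: 202.70.0.0
No, 202.70.102.93 is not in 216.79.0.0/16


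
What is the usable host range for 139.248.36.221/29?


Network: 139.248.36.216
Broadcast: 139.248.36.223
First usable = network + 1
Last usable = broadcast - 1
Range: 139.248.36.217 to 139.248.36.222


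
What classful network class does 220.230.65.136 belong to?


First octet: 220
Binary: 11011100
110xxxxx -> Class C (192-223)
Class C, default mask 255.255.255.0 (/24)


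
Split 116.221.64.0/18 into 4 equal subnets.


New prefix = 18 + 2 = 20
Each subnet has 4096 addresses
  116.221.64.0/20
  116.221.80.0/20
  116.221.96.0/20
  116.221.112.0/20
Subnets: 116.221.64.0/20, 116.221.80.0/20, 116.221.96.0/20, 116.221.112.0/20


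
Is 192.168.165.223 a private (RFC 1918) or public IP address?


RFC 1918 private ranges:
  10.0.0.0/8 (10.0.0.0 - 10.255.255.255)
  172.16.0.0/12 (172.16.0.0 - 172.31.255.255)
  192.168.0.0/16 (192.168.0.0 - 192.168.255.255)
Private (in 192.168.0.0/16)


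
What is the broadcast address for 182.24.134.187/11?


Network: 182.0.0.0/11
Host bits = 21
Set all host bits to 1:
Broadcast: 182.31.255.255


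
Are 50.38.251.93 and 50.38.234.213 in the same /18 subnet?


Mask: 255.255.192.0
50.38.251.93 AND mask = 50.38.192.0
50.38.234.213 AND mask = 50.38.192.0
Yes, same subnet (50.38.192.0)


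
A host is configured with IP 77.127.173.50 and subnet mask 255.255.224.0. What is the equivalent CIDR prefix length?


Binary: 11111111.11111111.11100000.00000000
Count leading 1s
Prefix: /19


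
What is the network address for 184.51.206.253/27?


IP:   10111000.00110011.11001110.11111101
Mask: 11111111.11111111.11111111.11100000
AND operation:
Net:  10111000.00110011.11001110.11100000
Network: 184.51.206.224/27


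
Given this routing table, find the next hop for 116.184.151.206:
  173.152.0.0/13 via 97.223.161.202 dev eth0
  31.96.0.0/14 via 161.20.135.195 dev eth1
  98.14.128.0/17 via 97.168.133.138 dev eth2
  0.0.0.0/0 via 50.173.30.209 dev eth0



Longest prefix match for 116.184.151.206:
  /13 173.152.0.0: no
  /14 31.96.0.0: no
  /17 98.14.128.0: no
  /0 0.0.0.0: MATCH
Selected: next-hop 50.173.30.209 via eth0 (matched /0)


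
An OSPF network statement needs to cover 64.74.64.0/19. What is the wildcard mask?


Subnet mask: 255.255.224.0
Wildcard = 255.255.255.255 - subnet mask
255 - 255 = 0
255 - 255 = 0
255 - 224 = 31
255 - 0 = 255
Wildcard: 0.0.31.255


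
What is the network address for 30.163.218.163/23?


IP:   00011110.10100011.11011010.10100011
Mask: 11111111.11111111.11111110.00000000
AND operation:
Net:  00011110.10100011.11011010.00000000
Network: 30.163.218.0/23


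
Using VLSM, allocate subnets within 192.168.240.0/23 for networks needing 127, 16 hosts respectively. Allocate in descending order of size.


127 hosts -> /24 (254 usable): 192.168.240.0/24
16 hosts -> /27 (30 usable): 192.168.241.0/27
Allocation: 192.168.240.0/24 (127 hosts, 254 usable); 192.168.241.0/27 (16 hosts, 30 usable)


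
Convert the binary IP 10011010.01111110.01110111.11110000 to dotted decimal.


10011010 = 154
01111110 = 126
01110111 = 119
11110000 = 240
IP: 154.126.119.240


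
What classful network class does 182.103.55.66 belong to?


First octet: 182
Binary: 10110110
10xxxxxx -> Class B (128-191)
Class B, default mask 255.255.0.0 (/16)


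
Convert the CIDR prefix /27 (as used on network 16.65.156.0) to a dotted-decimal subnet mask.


/27 means 27 network bits, 5 host bits
Binary: 11111111111111111111111111100000
Mask: 255.255.255.224


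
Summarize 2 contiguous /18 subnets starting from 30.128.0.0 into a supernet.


Original prefix: /18
Number of subnets: 2 = 2^1
New prefix = 18 - 1 = 17
Supernet: 30.128.0.0/17


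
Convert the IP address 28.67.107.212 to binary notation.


28 = 00011100
67 = 01000011
107 = 01101011
212 = 11010100
Binary: 00011100.01000011.01101011.11010100


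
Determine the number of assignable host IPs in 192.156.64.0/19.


Host bits = 32 - 19 = 13
Total addresses = 2^13 = 8192
Usable = total - 2 (network and broadcast)
Usable hosts: 8190


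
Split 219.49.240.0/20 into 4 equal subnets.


New prefix = 20 + 2 = 22
Each subnet has 1024 addresses
  219.49.240.0/22
  219.49.244.0/22
  219.49.248.0/22
  219.49.252.0/22
Subnets: 219.49.240.0/22, 219.49.244.0/22, 219.49.248.0/22, 219.49.252.0/22


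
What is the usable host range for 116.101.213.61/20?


Network: 116.101.208.0
Broadcast: 116.101.223.255
First usable = network + 1
Last usable = broadcast - 1
Range: 116.101.208.1 to 116.101.223.254


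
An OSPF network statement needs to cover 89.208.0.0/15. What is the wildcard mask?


Subnet mask: 255.254.0.0
Wildcard = 255.255.255.255 - subnet mask
255 - 255 = 0
255 - 254 = 1
255 - 0 = 255
255 - 0 = 255
Wildcard: 0.1.255.255


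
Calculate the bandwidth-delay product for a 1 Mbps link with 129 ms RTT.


BDP = bandwidth * RTT
= 1 Mbps * 129 ms
= 1 * 1e6 * 129 / 1000 bits
= 129000 bits
= 16125 bytes
= 15.7471 KB
BDP = 129000 bits (16125 bytes)


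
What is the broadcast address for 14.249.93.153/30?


Network: 14.249.93.152/30
Host bits = 2
Set all host bits to 1:
Broadcast: 14.249.93.155


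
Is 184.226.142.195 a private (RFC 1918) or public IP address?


RFC 1918 private ranges:
  10.0.0.0/8 (10.0.0.0 - 10.255.255.255)
  172.16.0.0/12 (172.16.0.0 - 172.31.255.255)
  192.168.0.0/16 (192.168.0.0 - 192.168.255.255)
Public (not in any RFC 1918 range)


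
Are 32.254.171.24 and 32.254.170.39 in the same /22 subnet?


Mask: 255.255.252.0
32.254.171.24 AND mask = 32.254.168.0
32.254.170.39 AND mask = 32.254.168.0
Yes, same subnet (32.254.168.0)


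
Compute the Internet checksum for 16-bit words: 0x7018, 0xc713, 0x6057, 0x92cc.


Sum all words (with carry folding):
+ 0x7018 = 0x7018
+ 0xc713 = 0x372c
+ 0x6057 = 0x9783
+ 0x92cc = 0x2a50
One's complement: ~0x2a50
Checksum = 0xd5af


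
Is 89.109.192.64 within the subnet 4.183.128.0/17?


Subnet network: 4.183.128.0
Test IP AND mask: 89.109.128.0
No, 89.109.192.64 is not in 4.183.128.0/17


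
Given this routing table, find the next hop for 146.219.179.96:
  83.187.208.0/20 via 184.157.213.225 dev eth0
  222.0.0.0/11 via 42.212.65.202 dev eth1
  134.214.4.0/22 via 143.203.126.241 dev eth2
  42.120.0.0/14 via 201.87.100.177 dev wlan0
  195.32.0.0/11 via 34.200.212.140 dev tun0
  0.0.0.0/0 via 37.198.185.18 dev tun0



Longest prefix match for 146.219.179.96:
  /20 83.187.208.0: no
  /11 222.0.0.0: no
  /22 134.214.4.0: no
  /14 42.120.0.0: no
  /11 195.32.0.0: no
  /0 0.0.0.0: MATCH
Selected: next-hop 37.198.185.18 via tun0 (matched /0)


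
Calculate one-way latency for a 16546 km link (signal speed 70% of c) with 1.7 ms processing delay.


Speed = 0.7 * 3e5 km/s = 210000 km/s
Propagation delay = 16546 / 210000 = 0.0788 s = 78.7905 ms
Processing delay = 1.7 ms
Total one-way latency = 80.4905 ms


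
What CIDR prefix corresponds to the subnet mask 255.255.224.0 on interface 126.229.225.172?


Binary: 11111111.11111111.11100000.00000000
Count leading 1s
Prefix: /19


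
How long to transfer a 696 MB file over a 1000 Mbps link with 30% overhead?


Effective throughput = 1000 * (1 - 30/100) = 700 Mbps
File size in Mb = 696 * 8 = 5568 Mb
Time = 5568 / 700
Time = 7.9543 seconds


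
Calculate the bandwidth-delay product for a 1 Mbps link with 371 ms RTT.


BDP = bandwidth * RTT
= 1 Mbps * 371 ms
= 1 * 1e6 * 371 / 1000 bits
= 371000 bits
= 46375 bytes
= 45.2881 KB
BDP = 371000 bits (46375 bytes)


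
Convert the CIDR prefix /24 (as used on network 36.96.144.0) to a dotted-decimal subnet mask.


/24 means 24 network bits, 8 host bits
Binary: 11111111111111111111111100000000
Mask: 255.255.255.0


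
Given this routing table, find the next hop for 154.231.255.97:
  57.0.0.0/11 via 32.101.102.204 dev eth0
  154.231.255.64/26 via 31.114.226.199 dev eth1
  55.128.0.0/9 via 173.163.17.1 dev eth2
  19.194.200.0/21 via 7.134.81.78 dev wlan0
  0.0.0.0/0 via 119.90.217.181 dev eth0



Longest prefix match for 154.231.255.97:
  /11 57.0.0.0: no
  /26 154.231.255.64: MATCH
  /9 55.128.0.0: no
  /21 19.194.200.0: no
  /0 0.0.0.0: MATCH
Selected: next-hop 31.114.226.199 via eth1 (matched /26)


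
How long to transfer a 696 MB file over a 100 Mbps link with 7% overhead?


Effective throughput = 100 * (1 - 7/100) = 93 Mbps
File size in Mb = 696 * 8 = 5568 Mb
Time = 5568 / 93
Time = 59.871 seconds


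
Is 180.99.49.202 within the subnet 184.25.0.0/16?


Subnet network: 184.25.0.0
Test IP AND mask: 180.99.0.0
No, 180.99.49.202 is not in 184.25.0.0/16


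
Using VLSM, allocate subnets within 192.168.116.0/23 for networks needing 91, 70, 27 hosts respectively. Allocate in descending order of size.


91 hosts -> /25 (126 usable): 192.168.116.0/25
70 hosts -> /25 (126 usable): 192.168.116.128/25
27 hosts -> /27 (30 usable): 192.168.117.0/27
Allocation: 192.168.116.0/25 (91 hosts, 126 usable); 192.168.116.128/25 (70 hosts, 126 usable); 192.168.117.0/27 (27 hosts, 30 usable)


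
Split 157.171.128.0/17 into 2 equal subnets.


New prefix = 17 + 1 = 18
Each subnet has 16384 addresses
  157.171.128.0/18
  157.171.192.0/18
Subnets: 157.171.128.0/18, 157.171.192.0/18


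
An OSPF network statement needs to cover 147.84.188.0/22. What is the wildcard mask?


Subnet mask: 255.255.252.0
Wildcard = 255.255.255.255 - subnet mask
255 - 255 = 0
255 - 255 = 0
255 - 252 = 3
255 - 0 = 255
Wildcard: 0.0.3.255


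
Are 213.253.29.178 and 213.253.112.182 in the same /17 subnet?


Mask: 255.255.128.0
213.253.29.178 AND mask = 213.253.0.0
213.253.112.182 AND mask = 213.253.0.0
Yes, same subnet (213.253.0.0)


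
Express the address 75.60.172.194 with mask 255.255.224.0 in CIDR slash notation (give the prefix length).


Binary: 11111111.11111111.11100000.00000000
Count leading 1s
Prefix: /19


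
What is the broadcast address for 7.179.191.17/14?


Network: 7.176.0.0/14
Host bits = 18
Set all host bits to 1:
Broadcast: 7.179.255.255


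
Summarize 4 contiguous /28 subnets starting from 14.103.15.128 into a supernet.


Original prefix: /28
Number of subnets: 4 = 2^2
New prefix = 28 - 2 = 26
Supernet: 14.103.15.128/26


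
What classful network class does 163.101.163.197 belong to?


First octet: 163
Binary: 10100011
10xxxxxx -> Class B (128-191)
Class B, default mask 255.255.0.0 (/16)


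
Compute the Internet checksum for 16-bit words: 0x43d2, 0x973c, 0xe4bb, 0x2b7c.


Sum all words (with carry folding):
+ 0x43d2 = 0x43d2
+ 0x973c = 0xdb0e
+ 0xe4bb = 0xbfca
+ 0x2b7c = 0xeb46
One's complement: ~0xeb46
Checksum = 0x14b9


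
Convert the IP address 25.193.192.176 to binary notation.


25 = 00011001
193 = 11000001
192 = 11000000
176 = 10110000
Binary: 00011001.11000001.11000000.10110000


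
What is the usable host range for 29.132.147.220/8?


Network: 29.0.0.0
Broadcast: 29.255.255.255
First usable = network + 1
Last usable = broadcast - 1
Range: 29.0.0.1 to 29.255.255.254


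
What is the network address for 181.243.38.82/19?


IP:   10110101.11110011.00100110.01010010
Mask: 11111111.11111111.11100000.00000000
AND operation:
Net:  10110101.11110011.00100000.00000000
Network: 181.243.32.0/19


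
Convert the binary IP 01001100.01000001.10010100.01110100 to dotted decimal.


01001100 = 76
01000001 = 65
10010100 = 148
01110100 = 116
IP: 76.65.148.116


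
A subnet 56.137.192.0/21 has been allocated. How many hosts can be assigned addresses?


Host bits = 32 - 21 = 11
Total addresses = 2^11 = 2048
Usable = total - 2 (network and broadcast)
Usable hosts: 2046


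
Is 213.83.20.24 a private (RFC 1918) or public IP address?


RFC 1918 private ranges:
  10.0.0.0/8 (10.0.0.0 - 10.255.255.255)
  172.16.0.0/12 (172.16.0.0 - 172.31.255.255)
  192.168.0.0/16 (192.168.0.0 - 192.168.255.255)
Public (not in any RFC 1918 range)


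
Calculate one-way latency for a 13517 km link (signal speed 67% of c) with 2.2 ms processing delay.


Speed = 0.67 * 3e5 km/s = 201000 km/s
Propagation delay = 13517 / 201000 = 0.0672 s = 67.2488 ms
Processing delay = 2.2 ms
Total one-way latency = 69.4488 ms


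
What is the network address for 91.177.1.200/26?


IP:   01011011.10110001.00000001.11001000
Mask: 11111111.11111111.11111111.11000000
AND operation:
Net:  01011011.10110001.00000001.11000000
Network: 91.177.1.192/26


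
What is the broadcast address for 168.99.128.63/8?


Network: 168.0.0.0/8
Host bits = 24
Set all host bits to 1:
Broadcast: 168.255.255.255


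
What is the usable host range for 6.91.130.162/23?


Network: 6.91.130.0
Broadcast: 6.91.131.255
First usable = network + 1
Last usable = broadcast - 1
Range: 6.91.130.1 to 6.91.131.254


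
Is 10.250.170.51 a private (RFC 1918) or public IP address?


RFC 1918 private ranges:
  10.0.0.0/8 (10.0.0.0 - 10.255.255.255)
  172.16.0.0/12 (172.16.0.0 - 172.31.255.255)
  192.168.0.0/16 (192.168.0.0 - 192.168.255.255)
Private (in 10.0.0.0/8)


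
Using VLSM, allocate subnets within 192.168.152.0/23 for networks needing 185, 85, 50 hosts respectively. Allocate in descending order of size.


185 hosts -> /24 (254 usable): 192.168.152.0/24
85 hosts -> /25 (126 usable): 192.168.153.0/25
50 hosts -> /26 (62 usable): 192.168.153.128/26
Allocation: 192.168.152.0/24 (185 hosts, 254 usable); 192.168.153.0/25 (85 hosts, 126 usable); 192.168.153.128/26 (50 hosts, 62 usable)


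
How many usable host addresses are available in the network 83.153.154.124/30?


Host bits = 32 - 30 = 2
Total addresses = 2^2 = 4
Usable = total - 2 (network and broadcast)
Usable hosts: 2


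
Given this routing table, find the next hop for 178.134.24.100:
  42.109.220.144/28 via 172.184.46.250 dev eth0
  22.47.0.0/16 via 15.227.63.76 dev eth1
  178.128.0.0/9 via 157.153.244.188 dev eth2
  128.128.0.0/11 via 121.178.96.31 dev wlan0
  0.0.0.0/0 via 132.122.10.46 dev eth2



Longest prefix match for 178.134.24.100:
  /28 42.109.220.144: no
  /16 22.47.0.0: no
  /9 178.128.0.0: MATCH
  /11 128.128.0.0: no
  /0 0.0.0.0: MATCH
Selected: next-hop 157.153.244.188 via eth2 (matched /9)


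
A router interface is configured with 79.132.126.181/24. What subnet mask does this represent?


/24 means 24 network bits, 8 host bits
Binary: 11111111111111111111111100000000
Mask: 255.255.255.0


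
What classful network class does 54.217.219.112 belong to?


First octet: 54
Binary: 00110110
0xxxxxxx -> Class A (1-126)
Class A, default mask 255.0.0.0 (/8)


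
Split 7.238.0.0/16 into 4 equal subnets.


New prefix = 16 + 2 = 18
Each subnet has 16384 addresses
  7.238.0.0/18
  7.238.64.0/18
  7.238.128.0/18
  7.238.192.0/18
Subnets: 7.238.0.0/18, 7.238.64.0/18, 7.238.128.0/18, 7.238.192.0/18


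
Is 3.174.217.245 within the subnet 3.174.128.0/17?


Subnet network: 3.174.128.0
Test IP AND mask: 3.174.128.0
Yes, 3.174.217.245 is in 3.174.128.0/17


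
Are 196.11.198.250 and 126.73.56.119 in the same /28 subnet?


Mask: 255.255.255.240
196.11.198.250 AND mask = 196.11.198.240
126.73.56.119 AND mask = 126.73.56.112
No, different subnets (196.11.198.240 vs 126.73.56.112)


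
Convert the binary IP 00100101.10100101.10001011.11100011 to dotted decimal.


00100101 = 37
10100101 = 165
10001011 = 139
11100011 = 227
IP: 37.165.139.227


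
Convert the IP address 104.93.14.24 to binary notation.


104 = 01101000
93 = 01011101
14 = 00001110
24 = 00011000
Binary: 01101000.01011101.00001110.00011000


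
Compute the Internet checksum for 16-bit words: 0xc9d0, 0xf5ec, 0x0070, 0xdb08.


Sum all words (with carry folding):
+ 0xc9d0 = 0xc9d0
+ 0xf5ec = 0xbfbd
+ 0x0070 = 0xc02d
+ 0xdb08 = 0x9b36
One's complement: ~0x9b36
Checksum = 0x64c9


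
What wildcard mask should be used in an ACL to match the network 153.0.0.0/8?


Subnet mask: 255.0.0.0
Wildcard = 255.255.255.255 - subnet mask
255 - 255 = 0
255 - 0 = 255
255 - 0 = 255
255 - 0 = 255
Wildcard: 0.255.255.255


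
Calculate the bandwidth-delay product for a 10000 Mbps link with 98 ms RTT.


BDP = bandwidth * RTT
= 10000 Mbps * 98 ms
= 10000 * 1e6 * 98 / 1000 bits
= 980000000 bits
= 122500000 bytes
= 119628.9062 KB
BDP = 980000000 bits (122500000 bytes)


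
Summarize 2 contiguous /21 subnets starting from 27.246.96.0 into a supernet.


Original prefix: /21
Number of subnets: 2 = 2^1
New prefix = 21 - 1 = 20
Supernet: 27.246.96.0/20


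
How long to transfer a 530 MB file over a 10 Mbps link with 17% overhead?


Effective throughput = 10 * (1 - 17/100) = 8.3 Mbps
File size in Mb = 530 * 8 = 4240 Mb
Time = 4240 / 8.3
Time = 510.8434 seconds


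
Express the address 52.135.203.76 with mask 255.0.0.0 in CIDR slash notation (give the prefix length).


Binary: 11111111.00000000.00000000.00000000
Count leading 1s
Prefix: /8


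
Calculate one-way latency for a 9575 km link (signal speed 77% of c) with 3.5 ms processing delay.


Speed = 0.77 * 3e5 km/s = 231000 km/s
Propagation delay = 9575 / 231000 = 0.0415 s = 41.4502 ms
Processing delay = 3.5 ms
Total one-way latency = 44.9502 ms


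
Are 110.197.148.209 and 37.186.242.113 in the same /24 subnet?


Mask: 255.255.255.0
110.197.148.209 AND mask = 110.197.148.0
37.186.242.113 AND mask = 37.186.242.0
No, different subnets (110.197.148.0 vs 37.186.242.0)


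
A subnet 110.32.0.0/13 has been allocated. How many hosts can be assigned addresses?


Host bits = 32 - 13 = 19
Total addresses = 2^19 = 524288
Usable = total - 2 (network and broadcast)
Usable hosts: 524286


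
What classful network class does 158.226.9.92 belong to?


First octet: 158
Binary: 10011110
10xxxxxx -> Class B (128-191)
Class B, default mask 255.255.0.0 (/16)


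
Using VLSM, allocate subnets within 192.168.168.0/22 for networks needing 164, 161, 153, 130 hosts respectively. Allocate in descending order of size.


164 hosts -> /24 (254 usable): 192.168.168.0/24
161 hosts -> /24 (254 usable): 192.168.169.0/24
153 hosts -> /24 (254 usable): 192.168.170.0/24
130 hosts -> /24 (254 usable): 192.168.171.0/24
Allocation: 192.168.168.0/24 (164 hosts, 254 usable); 192.168.169.0/24 (161 hosts, 254 usable); 192.168.170.0/24 (153 hosts, 254 usable); 192.168.171.0/24 (130 hosts, 254 usable)


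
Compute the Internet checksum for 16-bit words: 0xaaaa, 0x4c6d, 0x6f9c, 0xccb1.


Sum all words (with carry folding):
+ 0xaaaa = 0xaaaa
+ 0x4c6d = 0xf717
+ 0x6f9c = 0x66b4
+ 0xccb1 = 0x3366
One's complement: ~0x3366
Checksum = 0xcc99


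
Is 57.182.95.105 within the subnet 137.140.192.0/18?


Subnet network: 137.140.192.0
Test IP AND mask: 57.182.64.0
No, 57.182.95.105 is not in 137.140.192.0/18


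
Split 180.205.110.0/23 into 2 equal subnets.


New prefix = 23 + 1 = 24
Each subnet has 256 addresses
  180.205.110.0/24
  180.205.111.0/24
Subnets: 180.205.110.0/24, 180.205.111.0/24


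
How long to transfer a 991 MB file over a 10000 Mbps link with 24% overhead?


Effective throughput = 10000 * (1 - 24/100) = 7600 Mbps
File size in Mb = 991 * 8 = 7928 Mb
Time = 7928 / 7600
Time = 1.0432 seconds


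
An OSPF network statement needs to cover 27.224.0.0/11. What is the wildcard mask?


Subnet mask: 255.224.0.0
Wildcard = 255.255.255.255 - subnet mask
255 - 255 = 0
255 - 224 = 31
255 - 0 = 255
255 - 0 = 255
Wildcard: 0.31.255.255


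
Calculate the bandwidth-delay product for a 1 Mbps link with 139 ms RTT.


BDP = bandwidth * RTT
= 1 Mbps * 139 ms
= 1 * 1e6 * 139 / 1000 bits
= 139000 bits
= 17375 bytes
= 16.9678 KB
BDP = 139000 bits (17375 bytes)


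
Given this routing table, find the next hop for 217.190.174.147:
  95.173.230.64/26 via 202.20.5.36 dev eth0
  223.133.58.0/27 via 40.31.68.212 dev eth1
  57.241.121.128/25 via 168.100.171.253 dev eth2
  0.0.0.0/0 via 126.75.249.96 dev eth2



Longest prefix match for 217.190.174.147:
  /26 95.173.230.64: no
  /27 223.133.58.0: no
  /25 57.241.121.128: no
  /0 0.0.0.0: MATCH
Selected: next-hop 126.75.249.96 via eth2 (matched /0)


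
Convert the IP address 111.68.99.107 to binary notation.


111 = 01101111
68 = 01000100
99 = 01100011
107 = 01101011
Binary: 01101111.01000100.01100011.01101011


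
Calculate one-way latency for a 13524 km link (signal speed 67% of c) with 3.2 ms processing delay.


Speed = 0.67 * 3e5 km/s = 201000 km/s
Propagation delay = 13524 / 201000 = 0.0673 s = 67.2836 ms
Processing delay = 3.2 ms
Total one-way latency = 70.4836 ms


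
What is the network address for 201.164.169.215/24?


IP:   11001001.10100100.10101001.11010111
Mask: 11111111.11111111.11111111.00000000
AND operation:
Net:  11001001.10100100.10101001.00000000
Network: 201.164.169.0/24


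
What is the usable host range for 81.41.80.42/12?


Network: 81.32.0.0
Broadcast: 81.47.255.255
First usable = network + 1
Last usable = broadcast - 1
Range: 81.32.0.1 to 81.47.255.254


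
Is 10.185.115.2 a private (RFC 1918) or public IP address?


RFC 1918 private ranges:
  10.0.0.0/8 (10.0.0.0 - 10.255.255.255)
  172.16.0.0/12 (172.16.0.0 - 172.31.255.255)
  192.168.0.0/16 (192.168.0.0 - 192.168.255.255)
Private (in 10.0.0.0/8)


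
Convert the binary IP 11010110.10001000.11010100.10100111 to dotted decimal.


11010110 = 214
10001000 = 136
11010100 = 212
10100111 = 167
IP: 214.136.212.167


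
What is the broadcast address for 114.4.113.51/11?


Network: 114.0.0.0/11
Host bits = 21
Set all host bits to 1:
Broadcast: 114.31.255.255


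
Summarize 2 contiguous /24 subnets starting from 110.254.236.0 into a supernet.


Original prefix: /24
Number of subnets: 2 = 2^1
New prefix = 24 - 1 = 23
Supernet: 110.254.236.0/23


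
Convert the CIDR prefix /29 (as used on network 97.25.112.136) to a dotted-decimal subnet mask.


/29 means 29 network bits, 3 host bits
Binary: 11111111111111111111111111111000
Mask: 255.255.255.248


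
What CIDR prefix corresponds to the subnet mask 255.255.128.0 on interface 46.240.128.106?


Binary: 11111111.11111111.10000000.00000000
Count leading 1s
Prefix: /17


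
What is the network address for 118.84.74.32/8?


IP:   01110110.01010100.01001010.00100000
Mask: 11111111.00000000.00000000.00000000
AND operation:
Net:  01110110.00000000.00000000.00000000
Network: 118.0.0.0/8


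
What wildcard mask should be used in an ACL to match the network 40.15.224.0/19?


Subnet mask: 255.255.224.0
Wildcard = 255.255.255.255 - subnet mask
255 - 255 = 0
255 - 255 = 0
255 - 224 = 31
255 - 0 = 255
Wildcard: 0.0.31.255


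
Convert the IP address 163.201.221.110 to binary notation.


163 = 10100011
201 = 11001001
221 = 11011101
110 = 01101110
Binary: 10100011.11001001.11011101.01101110


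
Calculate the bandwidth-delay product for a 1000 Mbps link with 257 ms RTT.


BDP = bandwidth * RTT
= 1000 Mbps * 257 ms
= 1000 * 1e6 * 257 / 1000 bits
= 257000000 bits
= 32125000 bytes
= 31372.0703 KB
BDP = 257000000 bits (32125000 bytes)


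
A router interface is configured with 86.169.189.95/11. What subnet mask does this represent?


/11 means 11 network bits, 21 host bits
Binary: 11111111111000000000000000000000
Mask: 255.224.0.0


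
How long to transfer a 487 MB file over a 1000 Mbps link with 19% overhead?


Effective throughput = 1000 * (1 - 19/100) = 810 Mbps
File size in Mb = 487 * 8 = 3896 Mb
Time = 3896 / 810
Time = 4.8099 seconds


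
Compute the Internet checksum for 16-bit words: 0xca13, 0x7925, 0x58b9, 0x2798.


Sum all words (with carry folding):
+ 0xca13 = 0xca13
+ 0x7925 = 0x4339
+ 0x58b9 = 0x9bf2
+ 0x2798 = 0xc38a
One's complement: ~0xc38a
Checksum = 0x3c75


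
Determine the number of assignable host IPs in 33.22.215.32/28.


Host bits = 32 - 28 = 4
Total addresses = 2^4 = 16
Usable = total - 2 (network and broadcast)
Usable hosts: 14


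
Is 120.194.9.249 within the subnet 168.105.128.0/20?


Subnet network: 168.105.128.0
Test IP AND mask: 120.194.0.0
No, 120.194.9.249 is not in 168.105.128.0/20


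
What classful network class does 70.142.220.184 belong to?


First octet: 70
Binary: 01000110
0xxxxxxx -> Class A (1-126)
Class A, default mask 255.0.0.0 (/8)


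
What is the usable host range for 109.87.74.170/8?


Network: 109.0.0.0
Broadcast: 109.255.255.255
First usable = network + 1
Last usable = broadcast - 1
Range: 109.0.0.1 to 109.255.255.254


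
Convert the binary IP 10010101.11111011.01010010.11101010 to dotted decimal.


10010101 = 149
11111011 = 251
01010010 = 82
11101010 = 234
IP: 149.251.82.234


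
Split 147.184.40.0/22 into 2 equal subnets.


New prefix = 22 + 1 = 23
Each subnet has 512 addresses
  147.184.40.0/23
  147.184.42.0/23
Subnets: 147.184.40.0/23, 147.184.42.0/23


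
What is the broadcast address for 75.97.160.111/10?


Network: 75.64.0.0/10
Host bits = 22
Set all host bits to 1:
Broadcast: 75.127.255.255


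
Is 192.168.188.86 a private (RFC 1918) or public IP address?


RFC 1918 private ranges:
  10.0.0.0/8 (10.0.0.0 - 10.255.255.255)
  172.16.0.0/12 (172.16.0.0 - 172.31.255.255)
  192.168.0.0/16 (192.168.0.0 - 192.168.255.255)
Private (in 192.168.0.0/16)


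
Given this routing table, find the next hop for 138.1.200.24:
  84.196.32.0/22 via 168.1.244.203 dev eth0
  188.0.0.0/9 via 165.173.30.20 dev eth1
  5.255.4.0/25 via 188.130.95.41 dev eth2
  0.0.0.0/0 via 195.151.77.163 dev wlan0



Longest prefix match for 138.1.200.24:
  /22 84.196.32.0: no
  /9 188.0.0.0: no
  /25 5.255.4.0: no
  /0 0.0.0.0: MATCH
Selected: next-hop 195.151.77.163 via wlan0 (matched /0)


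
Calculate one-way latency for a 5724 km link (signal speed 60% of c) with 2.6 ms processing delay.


Speed = 0.6 * 3e5 km/s = 180000 km/s
Propagation delay = 5724 / 180000 = 0.0318 s = 31.8 ms
Processing delay = 2.6 ms
Total one-way latency = 34.4 ms


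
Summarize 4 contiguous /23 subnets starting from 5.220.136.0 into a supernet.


Original prefix: /23
Number of subnets: 4 = 2^2
New prefix = 23 - 2 = 21
Supernet: 5.220.136.0/21


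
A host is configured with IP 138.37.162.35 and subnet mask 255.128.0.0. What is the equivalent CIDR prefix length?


Binary: 11111111.10000000.00000000.00000000
Count leading 1s
Prefix: /9


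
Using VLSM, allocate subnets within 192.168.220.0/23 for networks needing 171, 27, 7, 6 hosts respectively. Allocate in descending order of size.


171 hosts -> /24 (254 usable): 192.168.220.0/24
27 hosts -> /27 (30 usable): 192.168.221.0/27
7 hosts -> /28 (14 usable): 192.168.221.32/28
6 hosts -> /29 (6 usable): 192.168.221.48/29
Allocation: 192.168.220.0/24 (171 hosts, 254 usable); 192.168.221.0/27 (27 hosts, 30 usable); 192.168.221.32/28 (7 hosts, 14 usable); 192.168.221.48/29 (6 hosts, 6 usable)


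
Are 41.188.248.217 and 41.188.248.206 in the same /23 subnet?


Mask: 255.255.254.0
41.188.248.217 AND mask = 41.188.248.0
41.188.248.206 AND mask = 41.188.248.0
Yes, same subnet (41.188.248.0)


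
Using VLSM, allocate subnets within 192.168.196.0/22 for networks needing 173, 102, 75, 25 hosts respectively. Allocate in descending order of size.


173 hosts -> /24 (254 usable): 192.168.196.0/24
102 hosts -> /25 (126 usable): 192.168.197.0/25
75 hosts -> /25 (126 usable): 192.168.197.128/25
25 hosts -> /27 (30 usable): 192.168.198.0/27
Allocation: 192.168.196.0/24 (173 hosts, 254 usable); 192.168.197.0/25 (102 hosts, 126 usable); 192.168.197.128/25 (75 hosts, 126 usable); 192.168.198.0/27 (25 hosts, 30 usable)


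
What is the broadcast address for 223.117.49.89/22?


Network: 223.117.48.0/22
Host bits = 10
Set all host bits to 1:
Broadcast: 223.117.51.255


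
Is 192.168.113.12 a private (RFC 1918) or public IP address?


RFC 1918 private ranges:
  10.0.0.0/8 (10.0.0.0 - 10.255.255.255)
  172.16.0.0/12 (172.16.0.0 - 172.31.255.255)
  192.168.0.0/16 (192.168.0.0 - 192.168.255.255)
Private (in 192.168.0.0/16)


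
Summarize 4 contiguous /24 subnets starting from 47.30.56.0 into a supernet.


Original prefix: /24
Number of subnets: 4 = 2^2
New prefix = 24 - 2 = 22
Supernet: 47.30.56.0/22


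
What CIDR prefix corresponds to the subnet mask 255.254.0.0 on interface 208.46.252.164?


Binary: 11111111.11111110.00000000.00000000
Count leading 1s
Prefix: /15


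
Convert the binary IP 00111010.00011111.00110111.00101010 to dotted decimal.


00111010 = 58
00011111 = 31
00110111 = 55
00101010 = 42
IP: 58.31.55.42


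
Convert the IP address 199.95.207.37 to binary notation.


199 = 11000111
95 = 01011111
207 = 11001111
37 = 00100101
Binary: 11000111.01011111.11001111.00100101


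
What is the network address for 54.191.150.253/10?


IP:   00110110.10111111.10010110.11111101
Mask: 11111111.11000000.00000000.00000000
AND operation:
Net:  00110110.10000000.00000000.00000000
Network: 54.128.0.0/10


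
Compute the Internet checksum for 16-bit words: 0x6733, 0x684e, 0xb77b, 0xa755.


Sum all words (with carry folding):
+ 0x6733 = 0x6733
+ 0x684e = 0xcf81
+ 0xb77b = 0x86fd
+ 0xa755 = 0x2e53
One's complement: ~0x2e53
Checksum = 0xd1ac


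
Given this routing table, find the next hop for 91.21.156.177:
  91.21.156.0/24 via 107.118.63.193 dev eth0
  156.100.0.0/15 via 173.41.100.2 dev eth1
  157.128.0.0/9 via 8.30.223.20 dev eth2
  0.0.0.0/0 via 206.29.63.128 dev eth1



Longest prefix match for 91.21.156.177:
  /24 91.21.156.0: MATCH
  /15 156.100.0.0: no
  /9 157.128.0.0: no
  /0 0.0.0.0: MATCH
Selected: next-hop 107.118.63.193 via eth0 (matched /24)


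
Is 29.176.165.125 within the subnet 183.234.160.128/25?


Subnet network: 183.234.160.128
Test IP AND mask: 29.176.165.0
No, 29.176.165.125 is not in 183.234.160.128/25


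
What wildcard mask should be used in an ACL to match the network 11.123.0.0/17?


Subnet mask: 255.255.128.0
Wildcard = 255.255.255.255 - subnet mask
255 - 255 = 0
255 - 255 = 0
255 - 128 = 127
255 - 0 = 255
Wildcard: 0.0.127.255


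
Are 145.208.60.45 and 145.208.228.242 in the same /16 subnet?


Mask: 255.255.0.0
145.208.60.45 AND mask = 145.208.0.0
145.208.228.242 AND mask = 145.208.0.0
Yes, same subnet (145.208.0.0)


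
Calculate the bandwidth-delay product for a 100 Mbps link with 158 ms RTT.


BDP = bandwidth * RTT
= 100 Mbps * 158 ms
= 100 * 1e6 * 158 / 1000 bits
= 15800000 bits
= 1975000 bytes
= 1928.7109 KB
BDP = 15800000 bits (1975000 bytes)


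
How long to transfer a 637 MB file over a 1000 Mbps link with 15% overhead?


Effective throughput = 1000 * (1 - 15/100) = 850 Mbps
File size in Mb = 637 * 8 = 5096 Mb
Time = 5096 / 850
Time = 5.9953 seconds


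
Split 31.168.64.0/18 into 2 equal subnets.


New prefix = 18 + 1 = 19
Each subnet has 8192 addresses
  31.168.64.0/19
  31.168.96.0/19
Subnets: 31.168.64.0/19, 31.168.96.0/19


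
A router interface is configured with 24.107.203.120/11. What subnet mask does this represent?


/11 means 11 network bits, 21 host bits
Binary: 11111111111000000000000000000000
Mask: 255.224.0.0


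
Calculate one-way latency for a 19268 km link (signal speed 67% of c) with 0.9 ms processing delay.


Speed = 0.67 * 3e5 km/s = 201000 km/s
Propagation delay = 19268 / 201000 = 0.0959 s = 95.8607 ms
Processing delay = 0.9 ms
Total one-way latency = 96.7607 ms


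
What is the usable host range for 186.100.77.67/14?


Network: 186.100.0.0
Broadcast: 186.103.255.255
First usable = network + 1
Last usable = broadcast - 1
Range: 186.100.0.1 to 186.103.255.254


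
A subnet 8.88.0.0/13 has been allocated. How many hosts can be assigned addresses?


Host bits = 32 - 13 = 19
Total addresses = 2^19 = 524288
Usable = total - 2 (network and broadcast)
Usable hosts: 524286


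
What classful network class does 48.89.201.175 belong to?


First octet: 48
Binary: 00110000
0xxxxxxx -> Class A (1-126)
Class A, default mask 255.0.0.0 (/8)


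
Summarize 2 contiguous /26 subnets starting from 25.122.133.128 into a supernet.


Original prefix: /26
Number of subnets: 2 = 2^1
New prefix = 26 - 1 = 25
Supernet: 25.122.133.128/25


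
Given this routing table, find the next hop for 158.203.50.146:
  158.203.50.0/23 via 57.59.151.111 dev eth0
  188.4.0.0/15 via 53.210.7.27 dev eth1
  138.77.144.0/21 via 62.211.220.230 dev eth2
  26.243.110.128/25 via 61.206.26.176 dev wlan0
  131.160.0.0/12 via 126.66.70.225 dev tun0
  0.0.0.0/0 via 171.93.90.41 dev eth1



Longest prefix match for 158.203.50.146:
  /23 158.203.50.0: MATCH
  /15 188.4.0.0: no
  /21 138.77.144.0: no
  /25 26.243.110.128: no
  /12 131.160.0.0: no
  /0 0.0.0.0: MATCH
Selected: next-hop 57.59.151.111 via eth0 (matched /23)
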